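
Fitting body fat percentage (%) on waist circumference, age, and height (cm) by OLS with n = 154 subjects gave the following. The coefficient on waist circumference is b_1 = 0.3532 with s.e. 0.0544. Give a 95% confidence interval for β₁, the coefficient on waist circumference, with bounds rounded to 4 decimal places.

(0.2457, 0.4607)

df = n − k − 1 = 154 − 3 − 1 = 150.
t* = t_{0.025, 150} = 1.975905.
Margin = t* × SE = 1.975905 × 0.0544 = 0.107489.
CI: 0.3532 ± 0.107489 → (0.2457, 0.4607).
With 95% confidence, each one-unit increase in waist circumference is associated with a change of between 0.2457 and 0.4607 % in body fat percentage, holding the other predictors fixed.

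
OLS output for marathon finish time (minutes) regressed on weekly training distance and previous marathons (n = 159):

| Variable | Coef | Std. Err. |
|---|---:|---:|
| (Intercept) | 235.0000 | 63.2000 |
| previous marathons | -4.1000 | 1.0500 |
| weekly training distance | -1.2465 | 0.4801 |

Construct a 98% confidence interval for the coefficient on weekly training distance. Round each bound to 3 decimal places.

(-2.375, -0.118)

Read off: b = -1.2465, SE = 0.4801 for weekly training distance.
df = n − k − 1 = 159 − 2 − 1 = 156.
t* = t_{0.01, 156} = 2.350489.
Margin = t* × SE = 2.350489 × 0.4801 = 1.12847.
CI: -1.2465 ± 1.12847 → (-2.375, -0.118).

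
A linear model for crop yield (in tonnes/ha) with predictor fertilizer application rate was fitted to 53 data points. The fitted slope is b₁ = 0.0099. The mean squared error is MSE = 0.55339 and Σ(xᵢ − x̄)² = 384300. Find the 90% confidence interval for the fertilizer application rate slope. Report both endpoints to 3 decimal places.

(0.008, 0.012)

SE(b₁) = √(MSE/Sₓₓ) = √(0.55339/384300) = 0.0012.
df = n − 2 = 51.
t* = t_{0.05, 51} = 1.675285.
Margin = t* × SE = 1.675285 × 0.0012 = 0.00201.
CI: 0.0099 ± 0.00201 → (0.008, 0.012).
With 90% confidence, each one-unit increase in fertilizer application rate is associated with a change of between 0.008 and 0.012 tonnes/ha in crop yield.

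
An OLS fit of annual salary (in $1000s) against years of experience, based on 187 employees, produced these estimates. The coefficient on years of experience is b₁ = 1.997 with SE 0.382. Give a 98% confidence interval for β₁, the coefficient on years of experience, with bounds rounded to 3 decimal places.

df = n − 2 = 187 − 2 = 185.
t* = t_{0.01, 185} = 2.346673.
Margin = t* × SE = 2.346673 × 0.382 = 0.89643.
CI: 1.997 ± 0.89643 → (1.101, 2.893).
With 98% confidence, each one-unit increase in years of experience is associated with a change of between 1.101 and 2.893 $1000s in annual salary.

(1.101, 2.893)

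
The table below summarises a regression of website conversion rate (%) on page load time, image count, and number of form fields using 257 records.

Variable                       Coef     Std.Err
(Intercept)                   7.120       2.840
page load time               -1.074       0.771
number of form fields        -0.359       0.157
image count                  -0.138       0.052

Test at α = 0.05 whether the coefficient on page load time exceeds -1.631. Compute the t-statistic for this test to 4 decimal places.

t = 0.7224

Read off: b = -1.074, SE = 0.771 for page load time.
H₀: β₁ = -1.631 vs H₁: β₁ > -1.631.
t = (-1.074 − (-1.631)) / 0.771 = 0.7224.
df = n − k − 1 = 257 − 3 − 1 = 253.
One-sided p ≈ 0.2353, which is ≥ 0.05, so fail to reject H₀.
The data do not give significant evidence that the true slope on page load time exceeds -1.631 % per unit, holding the other predictors fixed.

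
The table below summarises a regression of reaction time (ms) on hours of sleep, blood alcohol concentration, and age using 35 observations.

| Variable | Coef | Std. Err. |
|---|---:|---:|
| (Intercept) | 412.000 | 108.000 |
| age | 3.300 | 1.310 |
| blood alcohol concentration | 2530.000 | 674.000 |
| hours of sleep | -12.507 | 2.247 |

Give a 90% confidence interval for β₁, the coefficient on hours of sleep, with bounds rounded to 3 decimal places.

Read off: b = -12.507, SE = 2.247 for hours of sleep.
df = n − k − 1 = 35 − 3 − 1 = 31.
t* = t_{0.05, 31} = 1.695519.
Margin = t* × SE = 1.695519 × 2.247 = 3.80983.
CI: -12.507 ± 3.80983 → (-16.317, -8.697).

(-16.317, -8.697)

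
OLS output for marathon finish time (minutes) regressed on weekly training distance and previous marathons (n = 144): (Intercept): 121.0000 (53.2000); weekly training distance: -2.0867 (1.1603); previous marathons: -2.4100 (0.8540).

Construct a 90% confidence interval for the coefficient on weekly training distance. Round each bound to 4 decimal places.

Read off: b = -2.0867, SE = 1.1603 for weekly training distance.
df = n − k − 1 = 144 − 2 − 1 = 141.
t* = t_{0.05, 141} = 1.655732.
Margin = t* × SE = 1.655732 × 1.1603 = 1.921146.
CI: -2.0867 ± 1.921146 → (-4.0078, -0.1656).

(-4.0078, -0.1656)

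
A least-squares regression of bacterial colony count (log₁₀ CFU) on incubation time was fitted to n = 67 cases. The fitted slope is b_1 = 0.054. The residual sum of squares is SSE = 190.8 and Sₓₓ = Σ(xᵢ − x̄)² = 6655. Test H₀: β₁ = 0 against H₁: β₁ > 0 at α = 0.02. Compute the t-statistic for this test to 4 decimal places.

t = 2.5712

MSE = SSE/(n − 2) = 190.8/65 = 2.93538.
SE(b_1) = √(MSE/Sₓₓ) = √(2.93538/6655) = 0.0210019.
t = 0.054 / 0.0210019 = 2.5712.
df = n − 2 = 65.
One-sided p ≈ 0.0062, which is < 0.02, so reject H₀.
There is evidence that the true slope on incubation time is positive.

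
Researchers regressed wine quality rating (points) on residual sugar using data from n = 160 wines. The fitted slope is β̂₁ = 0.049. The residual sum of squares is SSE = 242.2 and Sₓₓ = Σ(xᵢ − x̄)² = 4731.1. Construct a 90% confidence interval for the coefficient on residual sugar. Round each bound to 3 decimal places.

MSE = SSE/(n − 2) = 242.2/158 = 1.53291.
SE(β̂₁) = √(MSE/Sₓₓ) = √(1.53291/4731.1) = 0.0180002.
df = n − 2 = 158.
t* = t_{0.05, 158} = 1.654555.
Margin = t* × SE = 1.654555 × 0.0180002 = 0.02978.
CI: 0.049 ± 0.02978 → (0.019, 0.079).
With 90% confidence, each one-unit increase in residual sugar is associated with a change of between 0.019 and 0.079 points in wine quality rating.

(0.019, 0.079)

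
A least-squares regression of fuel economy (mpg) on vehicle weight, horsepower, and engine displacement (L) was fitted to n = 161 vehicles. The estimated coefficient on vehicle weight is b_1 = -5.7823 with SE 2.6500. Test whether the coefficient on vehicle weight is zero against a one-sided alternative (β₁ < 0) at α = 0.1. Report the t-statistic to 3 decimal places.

t = -2.182

H₀: β₁ = 0 vs H₁: β₁ < 0.
t = (b_1 − β₁⁰)/SE = -5.7823 / 2.6500 = -2.182.
df = n − k − 1 = 161 − 3 − 1 = 157.
One-sided p ≈ 0.0153, which is < 0.1, so reject H₀.
There is evidence that the true slope on vehicle weight is negative, holding the other predictors fixed.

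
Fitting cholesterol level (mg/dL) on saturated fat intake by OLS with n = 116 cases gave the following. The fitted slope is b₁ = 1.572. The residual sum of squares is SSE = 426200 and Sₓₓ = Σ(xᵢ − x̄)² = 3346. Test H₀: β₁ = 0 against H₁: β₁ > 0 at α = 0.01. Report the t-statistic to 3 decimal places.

MSE = SSE/(n − 2) = 426200/114 = 3738.6.
SE(b₁) = √(MSE/Sₓₓ) = √(3738.6/3346) = 1.05704.
t = 1.572 / 1.05704 = 1.487.
df = n − 2 = 114.
One-sided p ≈ 0.0699, which is ≥ 0.01, so fail to reject H₀.
The data do not give significant evidence that the true slope on saturated fat intake is positive.

t = 1.487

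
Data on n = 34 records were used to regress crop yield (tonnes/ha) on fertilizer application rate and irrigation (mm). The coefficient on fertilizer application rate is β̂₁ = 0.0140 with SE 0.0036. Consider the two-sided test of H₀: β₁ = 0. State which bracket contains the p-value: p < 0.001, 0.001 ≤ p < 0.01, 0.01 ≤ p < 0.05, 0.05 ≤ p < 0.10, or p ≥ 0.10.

p < 0.001

t = 0.0140 / 0.0036 = 3.889.
df = n − k − 1 = 34 − 2 − 1 = 31.
Two-sided p = 2·P(T_{31} > |t|) ≈ 0.0005.
So p < 0.001.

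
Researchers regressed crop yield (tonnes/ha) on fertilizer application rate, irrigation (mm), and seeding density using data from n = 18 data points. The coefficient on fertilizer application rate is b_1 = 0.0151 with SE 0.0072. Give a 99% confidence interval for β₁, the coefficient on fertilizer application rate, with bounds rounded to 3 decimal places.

df = n − k − 1 = 18 − 3 − 1 = 14.
t* = t_{0.005, 14} = 2.976843.
Margin = t* × SE = 2.976843 × 0.0072 = 0.02143.
CI: 0.0151 ± 0.02143 → (-0.006, 0.037).
With 99% confidence, each one-unit increase in fertilizer application rate is associated with a change of between -0.006 and 0.037 tonnes/ha in crop yield, holding the other predictors fixed.

(-0.006, 0.037)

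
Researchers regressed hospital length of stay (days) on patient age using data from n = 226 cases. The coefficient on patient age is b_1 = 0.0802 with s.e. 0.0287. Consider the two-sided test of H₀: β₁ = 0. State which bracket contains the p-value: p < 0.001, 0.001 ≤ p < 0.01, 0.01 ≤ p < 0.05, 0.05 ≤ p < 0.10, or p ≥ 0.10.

t = 0.0802 / 0.0287 = 2.794.
df = n − 2 = 226 − 2 = 224.
Two-sided p = 2·P(T_{224} > |t|) ≈ 0.0056.
So 0.001 ≤ p < 0.01.

0.001 ≤ p < 0.01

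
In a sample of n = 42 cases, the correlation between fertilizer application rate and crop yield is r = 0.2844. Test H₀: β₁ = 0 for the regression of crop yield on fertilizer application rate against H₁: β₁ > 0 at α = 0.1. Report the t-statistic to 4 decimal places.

t = 1.8762

t = r·√(n − 2)/√(1 − r²) = 0.2844·√40/√0.919117 = 1.8762.
df = n − 2 = 40.
One-sided p ≈ 0.0340, which is < 0.1, so reject H₀.
There is evidence of a linear association between fertilizer application rate and crop yield.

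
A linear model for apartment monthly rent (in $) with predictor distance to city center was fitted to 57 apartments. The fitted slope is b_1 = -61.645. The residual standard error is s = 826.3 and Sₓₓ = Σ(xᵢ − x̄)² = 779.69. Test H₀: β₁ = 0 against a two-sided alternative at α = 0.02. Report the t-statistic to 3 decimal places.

SE(b_1) = s/√Sₓₓ = 826.3/√779.69 = 29.5922.
t = -61.645 / 29.5922 = -2.083.
df = n − 2 = 55.
Two-sided p ≈ 0.0419, which is ≥ 0.02, so fail to reject H₀.
The data do not give significant evidence of an association between distance to city center and apartment monthly rent.

t = -2.083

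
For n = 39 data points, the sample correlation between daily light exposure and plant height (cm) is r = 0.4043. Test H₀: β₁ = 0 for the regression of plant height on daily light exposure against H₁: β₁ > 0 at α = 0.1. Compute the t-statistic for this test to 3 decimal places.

t = r·√(n − 2)/√(1 − r²) = 0.4043·√37/√0.836542 = 2.689.
df = n − 2 = 37.
One-sided p ≈ 0.0053, which is < 0.1, so reject H₀.
There is evidence of a linear association between daily light exposure and plant height.

t = 2.689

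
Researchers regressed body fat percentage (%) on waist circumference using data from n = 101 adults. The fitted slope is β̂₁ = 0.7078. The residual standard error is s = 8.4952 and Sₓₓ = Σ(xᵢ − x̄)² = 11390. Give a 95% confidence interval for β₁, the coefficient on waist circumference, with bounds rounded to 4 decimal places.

(0.5499, 0.8657)

SE(β̂₁) = s/√Sₓₓ = 8.4952/√11390 = 0.0795998.
df = n − 2 = 99.
t* = t_{0.025, 99} = 1.984217.
Margin = t* × SE = 1.984217 × 0.0795998 = 0.157943.
CI: 0.7078 ± 0.157943 → (0.5499, 0.8657).
With 95% confidence, each one-unit increase in waist circumference is associated with a change of between 0.5499 and 0.8657 % in body fat percentage.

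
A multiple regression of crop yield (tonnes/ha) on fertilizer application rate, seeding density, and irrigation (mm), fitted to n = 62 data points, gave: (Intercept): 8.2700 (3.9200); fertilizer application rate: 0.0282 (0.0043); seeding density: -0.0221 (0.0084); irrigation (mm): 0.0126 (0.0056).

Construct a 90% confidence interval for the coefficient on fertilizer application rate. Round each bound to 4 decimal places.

Read off: b = 0.0282, SE = 0.0043 for fertilizer application rate.
df = n − k − 1 = 62 − 3 − 1 = 58.
t* = t_{0.05, 58} = 1.671553.
Margin = t* × SE = 1.671553 × 0.0043 = 0.007188.
CI: 0.0282 ± 0.007188 → (0.0210, 0.0354).

(0.0210, 0.0354)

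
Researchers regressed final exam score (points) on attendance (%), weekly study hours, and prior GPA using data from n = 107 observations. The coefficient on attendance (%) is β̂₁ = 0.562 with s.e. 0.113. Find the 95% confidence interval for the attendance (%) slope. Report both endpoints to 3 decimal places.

df = n − k − 1 = 107 − 3 − 1 = 103.
t* = t_{0.025, 103} = 1.983264.
Margin = t* × SE = 1.983264 × 0.113 = 0.22411.
CI: 0.562 ± 0.22411 → (0.338, 0.786).
With 95% confidence, each one-unit increase in attendance (%) is associated with a change of between 0.338 and 0.786 points in final exam score, holding the other predictors fixed.

(0.338, 0.786)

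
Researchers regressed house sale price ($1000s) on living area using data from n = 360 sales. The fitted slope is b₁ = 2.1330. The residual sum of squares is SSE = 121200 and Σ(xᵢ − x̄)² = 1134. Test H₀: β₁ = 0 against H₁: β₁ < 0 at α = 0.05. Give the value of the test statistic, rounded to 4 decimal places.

MSE = SSE/(n − 2) = 121200/358 = 338.547.
SE(b₁) = √(MSE/Sₓₓ) = √(338.547/1134) = 0.546391.
t = 2.1330 / 0.546391 = 3.9038.
df = n − 2 = 358.
One-sided p ≈ 0.9999, which is ≥ 0.05, so fail to reject H₀.
The data do not give significant evidence that the true slope on living area is negative.

t = 3.9038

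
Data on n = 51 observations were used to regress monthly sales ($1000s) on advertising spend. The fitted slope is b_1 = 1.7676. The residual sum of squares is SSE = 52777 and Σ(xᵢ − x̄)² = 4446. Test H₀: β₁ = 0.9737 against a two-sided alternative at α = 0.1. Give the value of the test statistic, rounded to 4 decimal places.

t = 1.6130

MSE = SSE/(n − 2) = 52777/49 = 1077.08.
SE(b_1) = √(MSE/Sₓₓ) = √(1077.08/4446) = 0.492198.
t = (1.7676 − 0.9737) / 0.492198 = 1.6130.
df = n − 2 = 49.
Two-sided p ≈ 0.1132, which is ≥ 0.1, so fail to reject H₀.
The data are consistent with a true slope of 0.9737 $1000s per unit of advertising spend.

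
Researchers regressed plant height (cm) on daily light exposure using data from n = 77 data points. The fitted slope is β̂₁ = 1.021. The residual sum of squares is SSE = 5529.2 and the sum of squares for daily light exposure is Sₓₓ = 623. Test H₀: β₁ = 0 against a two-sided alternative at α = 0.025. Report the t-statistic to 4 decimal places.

t = 2.9680

MSE = SSE/(n − 2) = 5529.2/75 = 73.7227.
SE(β̂₁) = √(MSE/Sₓₓ) = √(73.7227/623) = 0.343998.
t = 1.021 / 0.343998 = 2.9680.
df = n − 2 = 75.
Two-sided p ≈ 0.0040, which is < 0.025, so reject H₀.
There is evidence that daily light exposure is associated with plant height.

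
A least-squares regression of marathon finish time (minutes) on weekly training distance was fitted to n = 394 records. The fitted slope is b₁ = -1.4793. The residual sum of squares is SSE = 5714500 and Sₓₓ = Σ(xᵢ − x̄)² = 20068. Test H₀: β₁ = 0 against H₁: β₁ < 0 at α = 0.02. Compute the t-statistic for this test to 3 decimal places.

t = -1.736

MSE = SSE/(n − 2) = 5714500/392 = 14577.8.
SE(b₁) = √(MSE/Sₓₓ) = √(14577.8/20068) = 0.852303.
t = -1.4793 / 0.852303 = -1.736.
df = n − 2 = 392.
One-sided p ≈ 0.0417, which is ≥ 0.02, so fail to reject H₀.
The data do not give significant evidence that the true slope on weekly training distance is negative.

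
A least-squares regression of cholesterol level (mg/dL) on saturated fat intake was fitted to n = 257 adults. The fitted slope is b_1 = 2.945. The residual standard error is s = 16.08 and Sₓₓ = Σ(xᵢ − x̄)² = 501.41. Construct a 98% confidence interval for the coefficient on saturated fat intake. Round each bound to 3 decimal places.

SE(b_1) = s/√Sₓₓ = 16.08/√501.41 = 0.718108.
df = n − 2 = 255.
t* = t_{0.01, 255} = 2.34106.
Margin = t* × SE = 2.34106 × 0.718108 = 1.68113.
CI: 2.945 ± 1.68113 → (1.264, 4.626).
With 98% confidence, each one-unit increase in saturated fat intake is associated with a change of between 1.264 and 4.626 mg/dL in cholesterol level.

(1.264, 4.626)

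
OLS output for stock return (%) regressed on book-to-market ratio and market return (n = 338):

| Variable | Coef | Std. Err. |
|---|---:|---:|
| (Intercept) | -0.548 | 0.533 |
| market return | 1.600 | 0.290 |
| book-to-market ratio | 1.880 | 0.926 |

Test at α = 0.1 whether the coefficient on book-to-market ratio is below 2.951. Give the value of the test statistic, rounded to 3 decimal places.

Read off: b = 1.880, SE = 0.926 for book-to-market ratio.
H₀: β₁ = 2.951 vs H₁: β₁ < 2.951.
t = (1.880 − 2.951) / 0.926 = -1.157.
df = n − k − 1 = 338 − 2 − 1 = 335.
One-sided p ≈ 0.1241, which is ≥ 0.1, so fail to reject H₀.
The data do not give significant evidence that the true slope on book-to-market ratio is below 2.951 % per unit, holding the other predictors fixed.

t = -1.157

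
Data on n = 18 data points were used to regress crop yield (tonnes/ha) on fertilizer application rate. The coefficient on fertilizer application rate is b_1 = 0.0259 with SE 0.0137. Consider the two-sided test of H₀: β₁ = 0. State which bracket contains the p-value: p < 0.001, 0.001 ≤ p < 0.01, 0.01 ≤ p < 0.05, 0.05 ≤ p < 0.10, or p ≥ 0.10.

t = 0.0259 / 0.0137 = 1.891.
df = n − 2 = 18 − 2 = 16.
Two-sided p = 2·P(T_{16} > |t|) ≈ 0.0769.
So 0.05 ≤ p < 0.10.

0.05 ≤ p < 0.10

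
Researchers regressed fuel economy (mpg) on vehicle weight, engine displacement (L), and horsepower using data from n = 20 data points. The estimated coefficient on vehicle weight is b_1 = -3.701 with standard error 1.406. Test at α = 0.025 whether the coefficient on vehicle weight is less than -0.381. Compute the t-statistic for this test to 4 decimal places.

t = -2.3613

H₀: β₁ = -0.381 vs H₁: β₁ < -0.381.
t = (b_1 − β₁⁰)/SE = (-3.701 − (-0.381)) / 1.406 = -2.3613.
df = n − k − 1 = 20 − 3 − 1 = 16.
One-sided p ≈ 0.0156, which is < 0.025, so reject H₀.
There is evidence that the true slope on vehicle weight is below -0.381 mpg per unit, holding the other predictors fixed.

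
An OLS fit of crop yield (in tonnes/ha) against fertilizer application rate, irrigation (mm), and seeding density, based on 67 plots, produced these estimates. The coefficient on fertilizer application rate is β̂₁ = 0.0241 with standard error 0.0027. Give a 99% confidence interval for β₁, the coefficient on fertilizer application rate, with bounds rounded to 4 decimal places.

df = n − k − 1 = 67 − 3 − 1 = 63.
t* = t_{0.005, 63} = 2.656145.
Margin = t* × SE = 2.656145 × 0.0027 = 0.007172.
CI: 0.0241 ± 0.007172 → (0.0169, 0.0313).
With 99% confidence, each one-unit increase in fertilizer application rate is associated with a change of between 0.0169 and 0.0313 tonnes/ha in crop yield, holding the other predictors fixed.

(0.0169, 0.0313)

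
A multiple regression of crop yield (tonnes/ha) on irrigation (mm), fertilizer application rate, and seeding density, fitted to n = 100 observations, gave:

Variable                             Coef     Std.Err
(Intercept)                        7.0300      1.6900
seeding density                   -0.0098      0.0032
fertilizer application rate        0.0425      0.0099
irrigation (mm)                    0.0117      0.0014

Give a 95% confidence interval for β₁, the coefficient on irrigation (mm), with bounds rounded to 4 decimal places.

(0.0089, 0.0145)

Read off: b = 0.0117, SE = 0.0014 for irrigation (mm).
df = n − k − 1 = 100 − 3 − 1 = 96.
t* = t_{0.025, 96} = 1.984984.
Margin = t* × SE = 1.984984 × 0.0014 = 0.002779.
CI: 0.0117 ± 0.002779 → (0.0089, 0.0145).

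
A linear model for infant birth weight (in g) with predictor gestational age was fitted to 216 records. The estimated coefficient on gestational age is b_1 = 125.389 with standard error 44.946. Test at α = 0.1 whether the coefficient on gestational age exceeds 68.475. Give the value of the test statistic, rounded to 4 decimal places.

t = 1.2663

H₀: β₁ = 68.475 vs H₁: β₁ > 68.475.
t = (b_1 − β₁⁰)/SE = (125.389 − 68.475) / 44.946 = 1.2663.
df = n − 2 = 216 − 2 = 214.
One-sided p ≈ 0.1034, which is ≥ 0.1, so fail to reject H₀.
The data do not give significant evidence that the true slope on gestational age exceeds 68.475 g per unit.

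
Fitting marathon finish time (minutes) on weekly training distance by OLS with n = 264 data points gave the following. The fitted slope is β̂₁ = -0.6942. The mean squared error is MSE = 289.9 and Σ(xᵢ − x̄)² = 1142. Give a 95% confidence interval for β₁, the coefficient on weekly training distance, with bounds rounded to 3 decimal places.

(-1.686, 0.298)

SE(β̂₁) = √(MSE/Sₓₓ) = √(289.9/1142) = 0.503838.
df = n − 2 = 262.
t* = t_{0.025, 262} = 1.96906.
Margin = t* × SE = 1.96906 × 0.503838 = 0.99209.
CI: -0.6942 ± 0.99209 → (-1.686, 0.298).
With 95% confidence, each one-unit increase in weekly training distance is associated with a change of between -1.686 and 0.298 minutes in marathon finish time.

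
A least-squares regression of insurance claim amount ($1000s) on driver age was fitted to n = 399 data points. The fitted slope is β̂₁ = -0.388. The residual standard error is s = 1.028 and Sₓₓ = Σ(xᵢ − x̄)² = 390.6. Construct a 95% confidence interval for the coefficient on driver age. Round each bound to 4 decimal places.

SE(β̂₁) = s/√Sₓₓ = 1.028/√390.6 = 0.0520148.
df = n − 2 = 397.
t* = t_{0.025, 397} = 1.965957.
Margin = t* × SE = 1.965957 × 0.0520148 = 0.102259.
CI: -0.388 ± 0.102259 → (-0.4903, -0.2857).
With 95% confidence, each one-unit increase in driver age is associated with a change of between -0.4903 and -0.2857 $1000s in insurance claim amount.

(-0.4903, -0.2857)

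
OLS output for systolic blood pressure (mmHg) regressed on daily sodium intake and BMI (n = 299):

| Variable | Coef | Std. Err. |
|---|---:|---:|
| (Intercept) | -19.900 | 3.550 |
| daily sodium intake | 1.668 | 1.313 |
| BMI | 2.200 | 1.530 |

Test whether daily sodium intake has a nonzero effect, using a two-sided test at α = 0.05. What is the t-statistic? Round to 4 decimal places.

Read off: b = 1.668, SE = 1.313 for daily sodium intake.
H₀: β₁ = 0 vs H₁: β₁ ≠ 0.
t = 1.668 / 1.313 = 1.2704.
df = n − k − 1 = 299 − 2 − 1 = 296.
Two-sided p ≈ 0.2049, which is ≥ 0.05, so fail to reject H₀.
The data do not give significant evidence of an association between daily sodium intake and systolic blood pressure, after adjusting for the other predictors.

t = 1.2704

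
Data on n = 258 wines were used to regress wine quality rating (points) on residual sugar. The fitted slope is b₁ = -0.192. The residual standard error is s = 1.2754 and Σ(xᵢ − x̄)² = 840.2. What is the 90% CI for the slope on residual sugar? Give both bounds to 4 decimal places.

(-0.2646, -0.1194)

SE(b₁) = s/√Sₓₓ = 1.2754/√840.2 = 0.0440002.
df = n − 2 = 256.
t* = t_{0.05, 256} = 1.650828.
Margin = t* × SE = 1.650828 × 0.0440002 = 0.072637.
CI: -0.192 ± 0.072637 → (-0.2646, -0.1194).
With 90% confidence, each one-unit increase in residual sugar is associated with a change of between -0.2646 and -0.1194 points in wine quality rating.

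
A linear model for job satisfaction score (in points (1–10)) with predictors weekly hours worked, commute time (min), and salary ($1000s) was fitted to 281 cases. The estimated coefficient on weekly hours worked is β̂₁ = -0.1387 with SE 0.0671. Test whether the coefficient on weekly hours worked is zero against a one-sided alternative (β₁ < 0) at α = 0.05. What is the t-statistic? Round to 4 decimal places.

t = -2.0671

H₀: β₁ = 0 vs H₁: β₁ < 0.
t = (β̂₁ − β₁⁰)/SE = -0.1387 / 0.0671 = -2.0671.
df = n − k − 1 = 281 − 3 − 1 = 277.
One-sided p ≈ 0.0198, which is < 0.05, so reject H₀.
There is evidence that the true slope on weekly hours worked is negative, holding the other predictors fixed.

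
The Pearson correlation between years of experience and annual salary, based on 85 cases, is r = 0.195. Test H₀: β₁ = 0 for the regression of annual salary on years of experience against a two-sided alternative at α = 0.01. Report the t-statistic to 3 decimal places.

t = r·√(n − 2)/√(1 − r²) = 0.195·√83/√0.961975 = 1.811.
df = n − 2 = 83.
Two-sided p ≈ 0.0737, which is ≥ 0.01, so fail to reject H₀.
The data do not give significant evidence of a linear association between years of experience and annual salary.

t = 1.811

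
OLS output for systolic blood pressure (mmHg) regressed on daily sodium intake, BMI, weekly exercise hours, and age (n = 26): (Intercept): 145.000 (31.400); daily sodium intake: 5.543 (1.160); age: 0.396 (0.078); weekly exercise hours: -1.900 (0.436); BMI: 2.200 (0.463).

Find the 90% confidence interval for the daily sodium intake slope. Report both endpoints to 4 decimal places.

(3.5469, 7.5391)

Read off: b = 5.543, SE = 1.160 for daily sodium intake.
df = n − k − 1 = 26 − 4 − 1 = 21.
t* = t_{0.05, 21} = 1.720743.
Margin = t* × SE = 1.720743 × 1.160 = 1.996062.
CI: 5.543 ± 1.996062 → (3.5469, 7.5391).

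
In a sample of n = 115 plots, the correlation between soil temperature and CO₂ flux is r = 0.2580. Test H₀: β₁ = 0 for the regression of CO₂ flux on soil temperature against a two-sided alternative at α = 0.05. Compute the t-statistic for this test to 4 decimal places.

t = 2.8387

t = r·√(n − 2)/√(1 − r²) = 0.2580·√113/√0.933436 = 2.8387.
df = n − 2 = 113.
Two-sided p ≈ 0.0054, which is < 0.05, so reject H₀.
There is evidence of a linear association between soil temperature and CO₂ flux.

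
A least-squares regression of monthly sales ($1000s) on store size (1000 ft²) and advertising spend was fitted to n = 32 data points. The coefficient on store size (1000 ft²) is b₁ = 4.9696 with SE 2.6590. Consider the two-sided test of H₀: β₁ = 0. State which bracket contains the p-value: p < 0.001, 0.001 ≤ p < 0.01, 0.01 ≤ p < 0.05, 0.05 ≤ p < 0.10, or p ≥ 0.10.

0.05 ≤ p < 0.10

t = 4.9696 / 2.6590 = 1.869.
df = n − k − 1 = 32 − 2 − 1 = 29.
Two-sided p = 2·P(T_{29} > |t|) ≈ 0.0718.
So 0.05 ≤ p < 0.10.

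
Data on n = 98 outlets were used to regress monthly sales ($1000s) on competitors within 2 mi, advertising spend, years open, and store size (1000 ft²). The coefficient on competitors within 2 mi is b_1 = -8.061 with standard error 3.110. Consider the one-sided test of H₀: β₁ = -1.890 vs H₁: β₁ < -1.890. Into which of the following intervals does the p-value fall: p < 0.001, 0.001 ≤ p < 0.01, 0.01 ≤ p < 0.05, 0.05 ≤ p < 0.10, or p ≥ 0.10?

0.01 ≤ p < 0.05

t = (-8.061 − (-1.890)) / 3.110 = -1.984.
df = n − k − 1 = 98 − 4 − 1 = 93.
One-sided p = P(T_{93} < t) ≈ 0.0251.
So 0.01 ≤ p < 0.05.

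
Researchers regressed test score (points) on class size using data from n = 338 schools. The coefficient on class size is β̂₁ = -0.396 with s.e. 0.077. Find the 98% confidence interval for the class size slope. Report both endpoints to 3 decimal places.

df = n − 2 = 338 − 2 = 336.
t* = t_{0.01, 336} = 2.337497.
Margin = t* × SE = 2.337497 × 0.077 = 0.17999.
CI: -0.396 ± 0.17999 → (-0.576, -0.216).
With 98% confidence, each one-unit increase in class size is associated with a change of between -0.576 and -0.216 points in test score.

(-0.576, -0.216)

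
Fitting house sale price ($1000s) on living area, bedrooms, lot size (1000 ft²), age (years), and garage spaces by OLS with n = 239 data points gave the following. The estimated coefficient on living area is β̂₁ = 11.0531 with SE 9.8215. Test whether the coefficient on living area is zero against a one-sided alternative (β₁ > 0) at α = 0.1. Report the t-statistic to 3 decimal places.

H₀: β₁ = 0 vs H₁: β₁ > 0.
t = (β̂₁ − β₁⁰)/SE = 11.0531 / 9.8215 = 1.125.
df = n − k − 1 = 239 − 5 − 1 = 233.
One-sided p ≈ 0.1308, which is ≥ 0.1, so fail to reject H₀.
The data do not give significant evidence that the true slope on living area is positive, holding the other predictors fixed.

t = 1.125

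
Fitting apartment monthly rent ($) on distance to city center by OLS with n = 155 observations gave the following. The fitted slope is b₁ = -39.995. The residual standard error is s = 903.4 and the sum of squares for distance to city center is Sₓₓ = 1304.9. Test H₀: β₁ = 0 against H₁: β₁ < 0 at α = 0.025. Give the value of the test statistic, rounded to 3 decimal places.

t = -1.599

SE(b₁) = s/√Sₓₓ = 903.4/√1304.9 = 25.0087.
t = -39.995 / 25.0087 = -1.599.
df = n − 2 = 153.
One-sided p ≈ 0.0559, which is ≥ 0.025, so fail to reject H₀.
The data do not give significant evidence that the true slope on distance to city center is negative.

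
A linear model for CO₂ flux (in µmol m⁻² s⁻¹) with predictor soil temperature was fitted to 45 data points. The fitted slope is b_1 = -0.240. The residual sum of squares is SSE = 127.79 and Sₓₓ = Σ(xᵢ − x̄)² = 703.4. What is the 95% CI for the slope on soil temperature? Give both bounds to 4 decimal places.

MSE = SSE/(n − 2) = 127.79/43 = 2.97186.
SE(b_1) = √(MSE/Sₓₓ) = √(2.97186/703.4) = 0.065.
df = n − 2 = 43.
t* = t_{0.025, 43} = 2.016692.
Margin = t* × SE = 2.016692 × 0.065 = 0.131085.
CI: -0.240 ± 0.131085 → (-0.3711, -0.1089).
With 95% confidence, each one-unit increase in soil temperature is associated with a change of between -0.3711 and -0.1089 µmol m⁻² s⁻¹ in CO₂ flux.

(-0.3711, -0.1089)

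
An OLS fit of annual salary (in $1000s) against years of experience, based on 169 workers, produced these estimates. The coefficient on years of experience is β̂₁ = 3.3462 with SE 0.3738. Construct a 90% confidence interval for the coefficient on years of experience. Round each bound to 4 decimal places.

(2.7279, 3.9645)

df = n − 2 = 169 − 2 = 167.
t* = t_{0.05, 167} = 1.654029.
Margin = t* × SE = 1.654029 × 0.3738 = 0.618276.
CI: 3.3462 ± 0.618276 → (2.7279, 3.9645).
With 90% confidence, each one-unit increase in years of experience is associated with a change of between 2.7279 and 3.9645 $1000s in annual salary.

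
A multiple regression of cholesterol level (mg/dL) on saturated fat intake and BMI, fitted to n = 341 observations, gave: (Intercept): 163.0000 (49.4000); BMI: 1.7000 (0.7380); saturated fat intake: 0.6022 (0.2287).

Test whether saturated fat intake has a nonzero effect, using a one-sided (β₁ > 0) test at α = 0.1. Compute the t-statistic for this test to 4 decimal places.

Read off: b = 0.6022, SE = 0.2287 for saturated fat intake.
H₀: β₁ = 0 vs H₁: β₁ > 0.
t = 0.6022 / 0.2287 = 2.6331.
df = n − k − 1 = 341 − 2 − 1 = 338.
One-sided p ≈ 0.0044, which is < 0.1, so reject H₀.
There is evidence that the true slope on saturated fat intake is positive, holding the other predictors fixed.

t = 2.6331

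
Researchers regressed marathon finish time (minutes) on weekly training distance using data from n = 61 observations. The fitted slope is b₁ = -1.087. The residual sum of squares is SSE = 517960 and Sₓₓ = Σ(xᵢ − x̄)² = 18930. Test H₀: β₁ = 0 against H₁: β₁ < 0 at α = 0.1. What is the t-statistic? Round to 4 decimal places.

t = -1.5962

MSE = SSE/(n − 2) = 517960/59 = 8778.98.
SE(b₁) = √(MSE/Sₓₓ) = √(8778.98/18930) = 0.681.
t = -1.087 / 0.681 = -1.5962.
df = n − 2 = 59.
One-sided p ≈ 0.0579, which is < 0.1, so reject H₀.
There is evidence that the true slope on weekly training distance is negative.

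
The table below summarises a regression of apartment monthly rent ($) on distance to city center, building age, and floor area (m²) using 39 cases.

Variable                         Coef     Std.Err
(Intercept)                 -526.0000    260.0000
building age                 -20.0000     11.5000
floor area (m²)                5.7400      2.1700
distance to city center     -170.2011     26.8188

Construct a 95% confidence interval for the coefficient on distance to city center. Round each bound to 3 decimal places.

Read off: b = -170.2011, SE = 26.8188 for distance to city center.
df = n − k − 1 = 39 − 3 − 1 = 35.
t* = t_{0.025, 35} = 2.030108.
Margin = t* × SE = 2.030108 × 26.8188 = 54.44506.
CI: -170.2011 ± 54.44506 → (-224.646, -115.756).

(-224.646, -115.756)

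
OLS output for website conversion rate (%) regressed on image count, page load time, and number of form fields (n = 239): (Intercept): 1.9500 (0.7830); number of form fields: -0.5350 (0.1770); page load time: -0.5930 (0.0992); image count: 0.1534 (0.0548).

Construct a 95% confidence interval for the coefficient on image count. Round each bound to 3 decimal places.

Read off: b = 0.1534, SE = 0.0548 for image count.
df = n − k − 1 = 239 − 3 − 1 = 235.
t* = t_{0.025, 235} = 1.97011.
Margin = t* × SE = 1.97011 × 0.0548 = 0.10796.
CI: 0.1534 ± 0.10796 → (0.045, 0.261).

(0.045, 0.261)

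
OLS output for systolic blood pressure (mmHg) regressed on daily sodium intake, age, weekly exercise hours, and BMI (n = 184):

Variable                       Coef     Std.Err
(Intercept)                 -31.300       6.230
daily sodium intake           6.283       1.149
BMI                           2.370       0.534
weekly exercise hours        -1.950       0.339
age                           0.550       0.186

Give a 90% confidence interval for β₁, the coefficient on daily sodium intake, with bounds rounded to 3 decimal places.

Read off: b = 6.283, SE = 1.149 for daily sodium intake.
df = n − k − 1 = 184 − 4 − 1 = 179.
t* = t_{0.05, 179} = 1.653411.
Margin = t* × SE = 1.653411 × 1.149 = 1.89977.
CI: 6.283 ± 1.89977 → (4.383, 8.183).

(4.383, 8.183)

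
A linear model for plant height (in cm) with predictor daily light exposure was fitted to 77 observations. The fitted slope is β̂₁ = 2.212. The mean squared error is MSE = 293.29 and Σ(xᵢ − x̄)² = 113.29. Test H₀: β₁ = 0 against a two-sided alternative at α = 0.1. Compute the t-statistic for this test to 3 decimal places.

t = 1.375

SE(β̂₁) = √(MSE/Sₓₓ) = √(293.29/113.29) = 1.60899.
t = 2.212 / 1.60899 = 1.375.
df = n − 2 = 75.
Two-sided p ≈ 0.1733, which is ≥ 0.1, so fail to reject H₀.
The data do not give significant evidence of an association between daily light exposure and plant height.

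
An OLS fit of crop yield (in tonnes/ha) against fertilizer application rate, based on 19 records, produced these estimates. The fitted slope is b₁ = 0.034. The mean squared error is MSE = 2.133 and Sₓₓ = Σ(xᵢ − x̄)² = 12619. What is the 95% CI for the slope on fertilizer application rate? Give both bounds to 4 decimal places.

SE(b₁) = √(MSE/Sₓₓ) = √(2.133/12619) = 0.0130012.
df = n − 2 = 17.
t* = t_{0.025, 17} = 2.109816.
Margin = t* × SE = 2.109816 × 0.0130012 = 0.027430.
CI: 0.034 ± 0.027430 → (0.0066, 0.0614).
With 95% confidence, each one-unit increase in fertilizer application rate is associated with a change of between 0.0066 and 0.0614 tonnes/ha in crop yield.

(0.0066, 0.0614)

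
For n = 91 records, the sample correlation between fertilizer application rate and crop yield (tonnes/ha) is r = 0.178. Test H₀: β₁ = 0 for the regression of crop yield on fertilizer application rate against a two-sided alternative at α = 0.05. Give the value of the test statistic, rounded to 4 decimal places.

t = r·√(n − 2)/√(1 − r²) = 0.178·√89/√0.968316 = 1.7065.
df = n − 2 = 89.
Two-sided p ≈ 0.0914, which is ≥ 0.05, so fail to reject H₀.
The data do not give significant evidence of a linear association between fertilizer application rate and crop yield.

t = 1.7065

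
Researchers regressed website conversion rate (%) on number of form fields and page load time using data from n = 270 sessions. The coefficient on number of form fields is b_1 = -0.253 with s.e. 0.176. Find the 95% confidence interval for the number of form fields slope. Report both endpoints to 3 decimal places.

df = n − k − 1 = 270 − 2 − 1 = 267.
t* = t_{0.025, 267} = 1.968889.
Margin = t* × SE = 1.968889 × 0.176 = 0.34652.
CI: -0.253 ± 0.34652 → (-0.600, 0.094).
With 95% confidence, each one-unit increase in number of form fields is associated with a change of between -0.600 and 0.094 % in website conversion rate, holding the other predictors fixed.

(-0.600, 0.094)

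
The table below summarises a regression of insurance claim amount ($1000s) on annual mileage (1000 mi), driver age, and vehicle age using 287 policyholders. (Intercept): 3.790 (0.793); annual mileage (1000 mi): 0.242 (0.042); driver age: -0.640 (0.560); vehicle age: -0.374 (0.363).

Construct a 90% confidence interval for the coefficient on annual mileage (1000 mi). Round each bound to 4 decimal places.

Read off: b = 0.242, SE = 0.042 for annual mileage (1000 mi).
df = n − k − 1 = 287 − 3 − 1 = 283.
t* = t_{0.05, 283} = 1.650256.
Margin = t* × SE = 1.650256 × 0.042 = 0.069311.
CI: 0.242 ± 0.069311 → (0.1727, 0.3113).

(0.1727, 0.3113)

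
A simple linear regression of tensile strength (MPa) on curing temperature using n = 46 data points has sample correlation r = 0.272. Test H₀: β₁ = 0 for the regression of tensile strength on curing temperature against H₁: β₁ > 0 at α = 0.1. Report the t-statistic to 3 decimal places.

t = r·√(n − 2)/√(1 − r²) = 0.272·√44/√0.926016 = 1.875.
df = n − 2 = 44.
One-sided p ≈ 0.0337, which is < 0.1, so reject H₀.
There is evidence of a linear association between curing temperature and tensile strength.

t = 1.875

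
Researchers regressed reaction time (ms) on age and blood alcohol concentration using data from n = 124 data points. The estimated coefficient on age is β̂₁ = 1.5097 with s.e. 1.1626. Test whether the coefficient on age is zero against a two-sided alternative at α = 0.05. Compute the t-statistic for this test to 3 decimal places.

t = 1.299

H₀: β₁ = 0 vs H₁: β₁ ≠ 0.
t = (β̂₁ − β₁⁰)/SE = 1.5097 / 1.1626 = 1.299.
df = n − k − 1 = 124 − 2 − 1 = 121.
Two-sided p ≈ 0.1966, which is ≥ 0.05, so fail to reject H₀.
The data do not give significant evidence of an association between age and reaction time, after adjusting for the other predictors.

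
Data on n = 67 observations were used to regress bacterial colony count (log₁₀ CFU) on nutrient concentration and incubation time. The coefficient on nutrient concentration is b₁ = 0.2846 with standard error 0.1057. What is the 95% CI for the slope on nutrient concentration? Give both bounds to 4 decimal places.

df = n − k − 1 = 67 − 2 − 1 = 64.
t* = t_{0.025, 64} = 1.99773.
Margin = t* × SE = 1.99773 × 0.1057 = 0.211160.
CI: 0.2846 ± 0.211160 → (0.0734, 0.4958).
With 95% confidence, each one-unit increase in nutrient concentration is associated with a change of between 0.0734 and 0.4958 log₁₀ CFU in bacterial colony count, holding the other predictors fixed.

(0.0734, 0.4958)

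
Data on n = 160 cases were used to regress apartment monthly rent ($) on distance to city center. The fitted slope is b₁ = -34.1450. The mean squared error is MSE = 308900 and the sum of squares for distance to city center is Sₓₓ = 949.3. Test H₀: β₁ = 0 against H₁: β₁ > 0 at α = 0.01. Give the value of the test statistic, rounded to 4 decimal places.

t = -1.8929

SE(b₁) = √(MSE/Sₓₓ) = √(308900/949.3) = 18.0388.
t = -34.1450 / 18.0388 = -1.8929.
df = n − 2 = 158.
One-sided p ≈ 0.9699, which is ≥ 0.01, so fail to reject H₀.
The data do not give significant evidence that the true slope on distance to city center is positive.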